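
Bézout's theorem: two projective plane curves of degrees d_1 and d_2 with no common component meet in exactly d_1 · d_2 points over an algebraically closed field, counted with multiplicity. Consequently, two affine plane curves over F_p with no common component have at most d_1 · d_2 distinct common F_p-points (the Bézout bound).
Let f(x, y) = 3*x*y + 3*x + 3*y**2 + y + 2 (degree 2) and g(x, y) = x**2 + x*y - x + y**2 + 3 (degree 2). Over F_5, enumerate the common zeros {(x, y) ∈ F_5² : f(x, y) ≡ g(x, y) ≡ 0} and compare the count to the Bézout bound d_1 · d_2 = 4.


Common zeros: {(4, 1)}; count = 1; Bézout bound = 4.

deg(f) = 2, deg(g) = 2, so Bézout bound = 4.
Scan x ∈ F_5. For each x, list the y ∈ F_5 with f(x, y) ≡ 0 and those with g(x, y) ≡ 0 (mod 5); the common zeros in that column are the intersection.
  x = 0: f ≡ 0 at y ∈ ∅; g ≡ 0 at y ∈ ∅; common: ∅.
  x = 1: f ≡ 0 at y ∈ {0, 2}; g ≡ 0 at y ∈ {1, 3}; common: ∅.
  x = 2: f ≡ 0 at y ∈ ∅; g ≡ 0 at y ∈ {0, 3}; common: ∅.
  x = 3: f ≡ 0 at y ∈ ∅; g ≡ 0 at y ∈ ∅; common: ∅.
  x = 4: f ≡ 0 at y ∈ {1, 3}; g ≡ 0 at y ∈ {0, 1}; common: {1}.
Collecting: common zeros = {(4, 1)}, so the count is 1.
Comparison with the Bézout bound: 1 ≤ 4 = deg(f)·deg(g), as expected for curves with no common component (the affine F_5-count falls short of the bound because intersections may lie at infinity, over extension fields, or carry multiplicity).


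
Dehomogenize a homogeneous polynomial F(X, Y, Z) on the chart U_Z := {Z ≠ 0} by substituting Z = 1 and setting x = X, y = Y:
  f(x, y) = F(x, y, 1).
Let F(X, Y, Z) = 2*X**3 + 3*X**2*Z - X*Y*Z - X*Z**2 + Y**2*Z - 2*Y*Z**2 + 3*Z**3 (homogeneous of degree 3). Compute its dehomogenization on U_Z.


f(x, y) = 2*x**3 + 3*x**2 - x*y - x + y**2 - 2*y + 3

On U_Z we set Z = 1. Each monomial c·X^i·Y^j·Z^k in F becomes c·x^i·y^j·1^k = c·x^i·y^j.
Substituting Z = 1: F(X, Y, 1) = 2*x**3 + 3*x**2 - x*y - x + y**2 - 2*y + 3.
Note: deg(f) ≤ deg(F) = 3; strict inequality happens when F is divisible by Z (lost terms).


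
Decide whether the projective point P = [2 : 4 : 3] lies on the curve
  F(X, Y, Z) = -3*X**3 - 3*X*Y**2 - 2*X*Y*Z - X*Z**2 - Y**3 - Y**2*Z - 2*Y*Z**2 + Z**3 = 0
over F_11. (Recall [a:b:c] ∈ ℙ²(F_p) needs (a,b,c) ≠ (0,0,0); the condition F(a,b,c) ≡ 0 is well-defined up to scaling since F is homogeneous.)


F(2,4,3) ≡ 9 (mod 11); P is NOT on the curve.

Evaluate F(2, 4, 3) term-by-term (mod 11).
  -3*X**3 ↦ -3·8·1·1 = -24
  -3*X*Y**2 ↦ -3·2·16·1 = -96
  -2*X*Y*Z ↦ -2·2·4·3 = -48
  -X*Z**2 ↦ -1·2·1·9 = -18
  -Y**3 ↦ -1·1·64·1 = -64
  -Y**2*Z ↦ -1·1·16·3 = -48
  -2*Y*Z**2 ↦ -2·1·4·9 = -72
  Z**3 ↦ 1·1·1·27 = 27
Sum: F(2, 4, 3) = (-24) + (-96) + (-48) + (-18) + (-64) + (-48) + (-72) + (27) = -343.
Reducing mod 11: -343 ≡ 9 (mod 11).
Since F(a, b, c) ≡ 9 ≠ 0 (mod 11), P does NOT lie on the curve.


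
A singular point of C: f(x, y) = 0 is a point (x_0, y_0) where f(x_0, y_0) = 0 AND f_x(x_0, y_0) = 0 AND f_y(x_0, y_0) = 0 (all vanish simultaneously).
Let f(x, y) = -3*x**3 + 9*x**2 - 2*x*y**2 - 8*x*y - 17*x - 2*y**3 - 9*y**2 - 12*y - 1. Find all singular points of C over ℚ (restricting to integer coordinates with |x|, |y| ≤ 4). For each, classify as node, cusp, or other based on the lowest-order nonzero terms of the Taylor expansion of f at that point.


Singular points: {(1, -2)}; classification: cusp.

Compute partial derivatives:
  f_x = -9*x**2 + 18*x - 2*y**2 - 8*y - 17.
  f_y = -4*x*y - 8*x - 6*y**2 - 18*y - 12.
Scan x_0 ∈ {−4, ..., 4}. For each x_0, f_y(x_0, y) is a polynomial in y; find its integer roots y ∈ {−4, ..., 4}, then test f_x and f at those candidates.
  x = -4: f_y(-4, y) = -6*y**2 - 2*y + 20; vanishes at y ∈ {-2}. (-4, -2): f_x = -225 ≠ 0.
  x = -3: f_y(-3, y) = -6*y**2 - 6*y + 12; vanishes at y ∈ {-2, 1}. (-3, -2): f_x = -144 ≠ 0; (-3, 1): f_x = -162 ≠ 0.
  x = -2: f_y(-2, y) = -6*y**2 - 10*y + 4; vanishes at y ∈ {-2}. (-2, -2): f_x = -81 ≠ 0.
  x = -1: f_y(-1, y) = -6*y**2 - 14*y - 4; vanishes at y ∈ {-2}. (-1, -2): f_x = -36 ≠ 0.
  x = 0: f_y(0, y) = -6*y**2 - 18*y - 12; vanishes at y ∈ {-2, -1}. (0, -2): f_x = -9 ≠ 0; (0, -1): f_x = -11 ≠ 0.
  x = 1: f_y(1, y) = -6*y**2 - 22*y - 20; vanishes at y ∈ {-2}. (1, -2): f_x = 0, f = 0 — SINGULAR.
  x = 2: f_y(2, y) = -6*y**2 - 26*y - 28; vanishes at y ∈ {-2}. (2, -2): f_x = -9 ≠ 0.
  x = 3: f_y(3, y) = -6*y**2 - 30*y - 36; vanishes at y ∈ {-3, -2}. (3, -3): f_x = -38 ≠ 0; (3, -2): f_x = -36 ≠ 0.
  x = 4: f_y(4, y) = -6*y**2 - 34*y - 44; vanishes at y ∈ {-2}. (4, -2): f_x = -81 ≠ 0.
Only singular point on the grid: (1, -2).
Classify: substitute x = 1 + u, y = -2 + v and expand: f = -3*u**3 - 2*u*v**2 - 2*v**3 + v**2.
No constant or linear terms (consistent with a singular point). Quadratic part: v**2. Cubic part: -3*u**3 - 2*u*v**2 - 2*v**3.
The quadratic part v**2 is a perfect square, so there is a single (double) tangent line v = 0, i.e. y = -2. Restricting the cubic part to that line (v = 0) leaves -3*u**3 ≠ 0, so f is not divisible by v and the branch is v² ≈ 3*u**3 to lowest order — this is a cusp.
Classification: cusp.


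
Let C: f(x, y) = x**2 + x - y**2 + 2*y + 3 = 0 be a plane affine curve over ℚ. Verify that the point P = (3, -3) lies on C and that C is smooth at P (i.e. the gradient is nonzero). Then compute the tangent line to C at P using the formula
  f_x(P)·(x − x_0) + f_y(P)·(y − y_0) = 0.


Tangent line at P: 7*x + 8*y + 3 = 0.

Step 1: f(3, -3) = 0, so P lies on C.
Step 2: partial derivatives
  f_x(x, y) = 2*x + 1, f_y(x, y) = 2 - 2*y.
  f_x(P) = 7, f_y(P) = 8 (gradient nonzero, so P is smooth).
Step 3: tangent line at P: 7·(x − 3) + 8·(y − -3) = 0.
Expanding: 7*x + 8*y + 3 = 0.


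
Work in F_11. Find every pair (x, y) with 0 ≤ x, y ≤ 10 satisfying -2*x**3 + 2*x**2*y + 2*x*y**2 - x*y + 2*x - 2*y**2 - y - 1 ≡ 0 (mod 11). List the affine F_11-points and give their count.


Affine F_11-points: {(0, 2), (0, 3), (3, 5), (3, 8), (4, 0), (4, 1), (5, 2), (5, 9), (6, 5), (7, 4), (7, 5), (8, 2), (8, 6), (9, 0), (9, 7)}; count = 15.

For each of the 121 pairs (x, y) ∈ F_11², evaluate f(x, y) mod 11. Record the zeros.
  x = 0: [0↦10, 1↦7, 2↦0, 3↦0, 4↦7, 5↦10, 6↦9, 7↦4, 8↦6, 9↦4, 10↦9]  zeros at y ∈ {2, 3}
  x = 1: [0↦10, 1↦10, 2↦10, 3↦10, 4↦10, 5↦10, 6↦10, 7↦10, 8↦10, 9↦10, 10↦10]  zeros at y ∈ ∅
  x = 2: [0↦9, 1↦5, 2↦5, 3↦9, 4↦6, 5↦7, 6↦1, 7↦10, 8↦1, 9↦7, 10↦6]  zeros at y ∈ ∅
  x = 3: [0↦6, 1↦2, 2↦6, 3↦7, 4↦5, 5↦0, 6↦3, 7↦3, 8↦0, 9↦5, 10↦7]  zeros at y ∈ {5, 8}
  x = 4: [0↦0, 1↦0, 2↦1, 3↦3, 4↦6, 5↦10, 6↦4, 7↦10, 8↦6, 9↦3, 10↦1]  zeros at y ∈ {0, 1}
  x = 5: [0↦1, 1↦9, 2↦0, 3↦7, 4↦8, 5↦3, 6↦3, 7↦8, 8↦7, 9↦0, 10↦9]  zeros at y ∈ {2, 9}
  x = 6: [0↦8, 1↦6, 2↦2, 3↦7, 4↦10, 5↦0, 6↦10, 7↦7, 8↦2, 9↦6, 10↦8]  zeros at y ∈ {5}
  x = 7: [0↦9, 1↦1, 2↦6, 3↦2, 4↦0, 5↦0, 6↦2, 7↦6, 8↦1, 9↦9, 10↦8]  zeros at y ∈ {4, 5}
  x = 8: [0↦3, 1↦4, 2↦0, 3↦2, 4↦10, 5↦2, 6↦0, 7↦4, 8↦3, 9↦8, 10↦8]  zeros at y ∈ {2, 6}
  x = 9: [0↦0, 1↦3, 2↦5, 3↦6, 4↦6, 5↦5, 6↦3, 7↦0, 8↦7, 9↦2, 10↦7]  zeros at y ∈ {0, 7}
  x = 10: [0↦10, 1↦8, 2↦9, 3↦2, 4↦9, 5↦8, 6↦10, 7↦4, 8↦1, 9↦1, 10↦4]  zeros at y ∈ ∅
Collecting zeros: affine points = {(0, 2), (0, 3), (3, 5), (3, 8), (4, 0), (4, 1), (5, 2), (5, 9), (6, 5), (7, 4), (7, 5), (8, 2), (8, 6), (9, 0), (9, 7)}.
Total count |C(F_11)_aff| = 15.


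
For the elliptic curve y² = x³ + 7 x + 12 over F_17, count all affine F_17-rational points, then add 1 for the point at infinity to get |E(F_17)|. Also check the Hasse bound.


Affine points = {(2, 0), (3, 3), (3, 14), (4, 6), (4, 11), (5, 6), (5, 11), (6, 7), (6, 10), (7, 8), (7, 9), (8, 6), (8, 11), (11, 3), (11, 14), (14, 7), (14, 10), (16, 2), (16, 15)}; affine count = 19; |E(F_17)| = 20.

Discriminant check: Δ ∝ 4a³ + 27b² = 4·7³ + 27·12² = 4·343 + 27·144 ≡ 7 (mod 17). Nonzero ⇒ E is nonsingular.
For each x ∈ F_17, compute rhs = x³ + 7·x + 12 mod 17, then count y ∈ F_17 with y² ≡ rhs.
  x = 0: rhs = 12, matching y values: none (0 points).
  x = 1: rhs = 3, matching y values: none (0 points).
  x = 2: rhs = 0, matching y values: 0 (1 points).
  x = 3: rhs = 9, matching y values: 3, 14 (2 points).
  x = 4: rhs = 2, matching y values: 6, 11 (2 points).
  x = 5: rhs = 2, matching y values: 6, 11 (2 points).
  x = 6: rhs = 15, matching y values: 7, 10 (2 points).
  x = 7: rhs = 13, matching y values: 8, 9 (2 points).
  x = 8: rhs = 2, matching y values: 6, 11 (2 points).
  x = 9: rhs = 5, matching y values: none (0 points).
  x = 10: rhs = 11, matching y values: none (0 points).
  x = 11: rhs = 9, matching y values: 3, 14 (2 points).
  x = 12: rhs = 5, matching y values: none (0 points).
  x = 13: rhs = 5, matching y values: none (0 points).
  x = 14: rhs = 15, matching y values: 7, 10 (2 points).
  x = 15: rhs = 7, matching y values: none (0 points).
  x = 16: rhs = 4, matching y values: 2, 15 (2 points).
Total affine count: 19.
Full point count |E(F_17)| = 19 + 1 = 20.
Hasse bound: |20 − (17+1)| = |2| = 2 ≤ 2√17 ≈ 8.2462 ✓.


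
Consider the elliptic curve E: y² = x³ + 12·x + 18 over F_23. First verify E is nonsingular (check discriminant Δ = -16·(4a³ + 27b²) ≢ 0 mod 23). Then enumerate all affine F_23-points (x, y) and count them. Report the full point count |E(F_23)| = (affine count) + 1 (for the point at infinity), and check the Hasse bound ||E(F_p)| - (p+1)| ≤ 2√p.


Affine points = {(0, 8), (0, 15), (1, 10), (1, 13), (2, 2), (2, 21), (3, 9), (3, 14), (7, 10), (7, 13), (9, 2), (9, 21), (11, 3), (11, 20), (12, 2), (12, 21), (13, 5), (13, 18), (14, 3), (14, 20), (15, 10), (15, 13), (17, 11), (17, 12), (20, 1), (20, 22), (21, 3), (21, 20)}; affine count = 28; |E(F_23)| = 29.

Discriminant check: Δ ∝ 4a³ + 27b² = 4·12³ + 27·18² = 4·1728 + 27·324 ≡ 20 (mod 23). Nonzero ⇒ E is nonsingular.
For each x ∈ F_23, compute rhs = x³ + 12·x + 18 mod 23, then count y ∈ F_23 with y² ≡ rhs.
  x = 0: rhs = 18, matching y values: 8, 15 (2 points).
  x = 1: rhs = 8, matching y values: 10, 13 (2 points).
  x = 2: rhs = 4, matching y values: 2, 21 (2 points).
  x = 3: rhs = 12, matching y values: 9, 14 (2 points).
  x = 4: rhs = 15, matching y values: none (0 points).
  x = 5: rhs = 19, matching y values: none (0 points).
  x = 6: rhs = 7, matching y values: none (0 points).
  x = 7: rhs = 8, matching y values: 10, 13 (2 points).
  x = 8: rhs = 5, matching y values: none (0 points).
  x = 9: rhs = 4, matching y values: 2, 21 (2 points).
  x = 10: rhs = 11, matching y values: none (0 points).
  x = 11: rhs = 9, matching y values: 3, 20 (2 points).
  x = 12: rhs = 4, matching y values: 2, 21 (2 points).
  x = 13: rhs = 2, matching y values: 5, 18 (2 points).
  x = 14: rhs = 9, matching y values: 3, 20 (2 points).
  x = 15: rhs = 8, matching y values: 10, 13 (2 points).
  x = 16: rhs = 5, matching y values: none (0 points).
  x = 17: rhs = 6, matching y values: 11, 12 (2 points).
  x = 18: rhs = 17, matching y values: none (0 points).
  x = 19: rhs = 21, matching y values: none (0 points).
  x = 20: rhs = 1, matching y values: 1, 22 (2 points).
  x = 21: rhs = 9, matching y values: 3, 20 (2 points).
  x = 22: rhs = 5, matching y values: none (0 points).
Total affine count: 28.
Full point count |E(F_23)| = 28 + 1 = 29.
Hasse bound: |29 − (23+1)| = |5| = 5 ≤ 2√23 ≈ 9.5917 ✓.


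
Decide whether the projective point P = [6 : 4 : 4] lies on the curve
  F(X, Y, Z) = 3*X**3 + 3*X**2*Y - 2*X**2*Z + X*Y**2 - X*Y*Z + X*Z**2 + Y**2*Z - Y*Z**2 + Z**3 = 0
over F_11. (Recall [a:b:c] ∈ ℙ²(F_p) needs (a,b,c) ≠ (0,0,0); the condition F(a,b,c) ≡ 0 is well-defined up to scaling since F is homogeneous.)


F(6,4,4) ≡ 6 (mod 11); P is NOT on the curve.

Evaluate F(6, 4, 4) term-by-term (mod 11).
  3*X**3 ↦ 3·216·1·1 = 648
  3*X**2*Y ↦ 3·36·4·1 = 432
  -2*X**2*Z ↦ -2·36·1·4 = -288
  X*Y**2 ↦ 1·6·16·1 = 96
  -X*Y*Z ↦ -1·6·4·4 = -96
  X*Z**2 ↦ 1·6·1·16 = 96
  Y**2*Z ↦ 1·1·16·4 = 64
  -Y*Z**2 ↦ -1·1·4·16 = -64
  Z**3 ↦ 1·1·1·64 = 64
Sum: F(6, 4, 4) = (648) + (432) + (-288) + (96) + (-96) + (96) + (64) + (-64) + (64) = 952.
Reducing mod 11: 952 ≡ 6 (mod 11).
Since F(a, b, c) ≡ 6 ≠ 0 (mod 11), P does NOT lie on the curve.


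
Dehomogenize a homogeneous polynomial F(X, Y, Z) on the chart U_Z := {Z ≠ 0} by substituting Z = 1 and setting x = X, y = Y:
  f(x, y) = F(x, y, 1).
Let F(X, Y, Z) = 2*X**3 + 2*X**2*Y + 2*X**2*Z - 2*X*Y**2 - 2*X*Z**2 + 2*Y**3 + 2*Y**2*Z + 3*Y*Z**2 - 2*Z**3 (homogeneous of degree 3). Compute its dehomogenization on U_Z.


f(x, y) = 2*x**3 + 2*x**2*y + 2*x**2 - 2*x*y**2 - 2*x + 2*y**3 + 2*y**2 + 3*y - 2

On U_Z we set Z = 1. Each monomial c·X^i·Y^j·Z^k in F becomes c·x^i·y^j·1^k = c·x^i·y^j.
Substituting Z = 1: F(X, Y, 1) = 2*x**3 + 2*x**2*y + 2*x**2 - 2*x*y**2 - 2*x + 2*y**3 + 2*y**2 + 3*y - 2.
Note: deg(f) ≤ deg(F) = 3; strict inequality happens when F is divisible by Z (lost terms).


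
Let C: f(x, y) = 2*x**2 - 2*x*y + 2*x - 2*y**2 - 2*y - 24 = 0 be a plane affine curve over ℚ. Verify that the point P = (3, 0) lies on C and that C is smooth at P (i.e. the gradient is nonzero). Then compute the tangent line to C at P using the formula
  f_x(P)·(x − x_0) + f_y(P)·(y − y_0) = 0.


Tangent line at P: 14*x - 8*y - 42 = 0.

Step 1: f(3, 0) = 0, so P lies on C.
Step 2: partial derivatives
  f_x(x, y) = 4*x - 2*y + 2, f_y(x, y) = -2*x - 4*y - 2.
  f_x(P) = 14, f_y(P) = -8 (gradient nonzero, so P is smooth).
Step 3: tangent line at P: 14·(x − 3) + -8·(y − 0) = 0.
Expanding: 14*x - 8*y - 42 = 0.


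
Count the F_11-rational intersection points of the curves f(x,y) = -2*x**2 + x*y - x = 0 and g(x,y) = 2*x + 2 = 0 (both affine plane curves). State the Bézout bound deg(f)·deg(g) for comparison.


Common zeros: {(10, 10)}; count = 1; Bézout bound = 2.

deg(f) = 2, deg(g) = 1, so Bézout bound = 2.
Scan x ∈ F_11. For each x, list the y ∈ F_11 with f(x, y) ≡ 0 and those with g(x, y) ≡ 0 (mod 11); the common zeros in that column are the intersection.
  x = 0: f ≡ 0 at y ∈ {0, 1, 2, 3, 4, 5, 6, 7, 8, 9, 10}; g ≡ 0 at y ∈ ∅; common: ∅.
  x = 1: f ≡ 0 at y ∈ {3}; g ≡ 0 at y ∈ ∅; common: ∅.
  x = 2: f ≡ 0 at y ∈ {5}; g ≡ 0 at y ∈ ∅; common: ∅.
  x = 3: f ≡ 0 at y ∈ {7}; g ≡ 0 at y ∈ ∅; common: ∅.
  x = 4: f ≡ 0 at y ∈ {9}; g ≡ 0 at y ∈ ∅; common: ∅.
  x = 5: f ≡ 0 at y ∈ {0}; g ≡ 0 at y ∈ ∅; common: ∅.
  x = 6: f ≡ 0 at y ∈ {2}; g ≡ 0 at y ∈ ∅; common: ∅.
  x = 7: f ≡ 0 at y ∈ {4}; g ≡ 0 at y ∈ ∅; common: ∅.
  x = 8: f ≡ 0 at y ∈ {6}; g ≡ 0 at y ∈ ∅; common: ∅.
  x = 9: f ≡ 0 at y ∈ {8}; g ≡ 0 at y ∈ ∅; common: ∅.
  x = 10: f ≡ 0 at y ∈ {10}; g ≡ 0 at y ∈ {0, 1, 2, 3, 4, 5, 6, 7, 8, 9, 10}; common: {10}.
Collecting: common zeros = {(10, 10)}, so the count is 1.
Comparison with the Bézout bound: 1 ≤ 2 = deg(f)·deg(g), as expected for curves with no common component (the affine F_11-count falls short of the bound because intersections may lie at infinity, over extension fields, or carry multiplicity).


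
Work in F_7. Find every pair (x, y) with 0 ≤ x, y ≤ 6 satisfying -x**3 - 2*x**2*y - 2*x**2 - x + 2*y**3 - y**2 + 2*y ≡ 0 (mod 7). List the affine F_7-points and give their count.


Affine F_7-points: {(0, 0), (1, 6), (2, 4), (3, 1), (3, 4), (3, 6), (6, 0), (6, 4)}; count = 8.

For each of the 49 pairs (x, y) ∈ F_7², evaluate f(x, y) mod 7. Record the zeros.
  x = 0: [0↦0, 1↦3, 2↦2, 3↦2, 4↦1, 5↦4, 6↦2]  zeros at y ∈ {0}
  x = 1: [0↦3, 1↦4, 2↦1, 3↦6, 4↦3, 5↦4, 6↦0]  zeros at y ∈ {6}
  x = 2: [0↦3, 1↦5, 2↦3, 3↦2, 4↦0, 5↦2, 6↦6]  zeros at y ∈ {4}
  x = 3: [0↦1, 1↦0, 2↦2, 3↦5, 4↦0, 5↦6, 6↦0]  zeros at y ∈ {1, 4, 6}
  x = 4: [0↦5, 1↦4, 2↦6, 3↦2, 4↦4, 5↦3, 6↦4]  zeros at y ∈ ∅
  x = 5: [0↦2, 1↦4, 2↦2, 3↦1, 4↦6, 5↦1, 6↦5]  zeros at y ∈ ∅
  x = 6: [0↦0, 1↦1, 2↦5, 3↦3, 4↦0, 5↦1, 6↦4]  zeros at y ∈ {0, 4}
Collecting zeros: affine points = {(0, 0), (1, 6), (2, 4), (3, 1), (3, 4), (3, 6), (6, 0), (6, 4)}.
Total count |C(F_7)_aff| = 8.


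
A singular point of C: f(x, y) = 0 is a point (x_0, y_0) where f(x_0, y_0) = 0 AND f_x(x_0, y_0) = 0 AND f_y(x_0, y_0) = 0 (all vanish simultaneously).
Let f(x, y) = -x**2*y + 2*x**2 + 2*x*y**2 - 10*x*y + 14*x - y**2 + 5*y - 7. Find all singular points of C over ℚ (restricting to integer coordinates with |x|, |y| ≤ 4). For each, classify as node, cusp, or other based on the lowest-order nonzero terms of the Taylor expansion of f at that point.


Singular points: {(1, 3)}; classification: node.

Compute partial derivatives:
  f_x = -2*x*y + 4*x + 2*y**2 - 10*y + 14.
  f_y = -x**2 + 4*x*y - 10*x - 2*y + 5.
Scan x_0 ∈ {−4, ..., 4}. For each x_0, f_y(x_0, y) is a polynomial in y; find its integer roots y ∈ {−4, ..., 4}, then test f_x and f at those candidates.
  x = -4: f_y(-4, y) = 29 - 18*y; no integer root y with |y| ≤ 4.
  x = -3: f_y(-3, y) = 26 - 14*y; no integer root y with |y| ≤ 4.
  x = -2: f_y(-2, y) = 21 - 10*y; no integer root y with |y| ≤ 4.
  x = -1: f_y(-1, y) = 14 - 6*y; no integer root y with |y| ≤ 4.
  x = 0: f_y(0, y) = 5 - 2*y; no integer root y with |y| ≤ 4.
  x = 1: f_y(1, y) = 2*y - 6; vanishes at y ∈ {3}. (1, 3): f_x = 0, f = 0 — SINGULAR.
  x = 2: f_y(2, y) = 6*y - 19; no integer root y with |y| ≤ 4.
  x = 3: f_y(3, y) = 10*y - 34; no integer root y with |y| ≤ 4.
  x = 4: f_y(4, y) = 14*y - 51; no integer root y with |y| ≤ 4.
Only singular point on the grid: (1, 3).
Classify: substitute x = 1 + u, y = 3 + v and expand: f = -u**2*v - u**2 + 2*u*v**2 + v**2.
No constant or linear terms (consistent with a singular point). Quadratic part: -u**2 + v**2. Cubic part: -u**2*v + 2*u*v**2.
The quadratic part v**2 - u**2 = (v − u)(v + u) splits into two distinct linear factors, so there are two distinct tangent lines y − 3 = ±(x − 1) — this is a node (ordinary double point).
Classification: node.


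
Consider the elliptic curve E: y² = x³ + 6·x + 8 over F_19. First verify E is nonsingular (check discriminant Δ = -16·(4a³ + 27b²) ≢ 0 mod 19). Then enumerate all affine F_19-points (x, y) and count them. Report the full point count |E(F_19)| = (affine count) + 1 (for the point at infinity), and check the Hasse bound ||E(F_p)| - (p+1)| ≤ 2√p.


Affine points = {(2, 3), (2, 16), (4, 1), (4, 18), (5, 7), (5, 12), (8, 6), (8, 13), (10, 2), (10, 17), (14, 9), (14, 10), (16, 1), (16, 18), (17, 8), (17, 11), (18, 1), (18, 18)}; affine count = 18; |E(F_19)| = 19.

Discriminant check: Δ ∝ 4a³ + 27b² = 4·6³ + 27·8² = 4·216 + 27·64 ≡ 8 (mod 19). Nonzero ⇒ E is nonsingular.
For each x ∈ F_19, compute rhs = x³ + 6·x + 8 mod 19, then count y ∈ F_19 with y² ≡ rhs.
  x = 0: rhs = 8, matching y values: none (0 points).
  x = 1: rhs = 15, matching y values: none (0 points).
  x = 2: rhs = 9, matching y values: 3, 16 (2 points).
  x = 3: rhs = 15, matching y values: none (0 points).
  x = 4: rhs = 1, matching y values: 1, 18 (2 points).
  x = 5: rhs = 11, matching y values: 7, 12 (2 points).
  x = 6: rhs = 13, matching y values: none (0 points).
  x = 7: rhs = 13, matching y values: none (0 points).
  x = 8: rhs = 17, matching y values: 6, 13 (2 points).
  x = 9: rhs = 12, matching y values: none (0 points).
  x = 10: rhs = 4, matching y values: 2, 17 (2 points).
  x = 11: rhs = 18, matching y values: none (0 points).
  x = 12: rhs = 3, matching y values: none (0 points).
  x = 13: rhs = 3, matching y values: none (0 points).
  x = 14: rhs = 5, matching y values: 9, 10 (2 points).
  x = 15: rhs = 15, matching y values: none (0 points).
  x = 16: rhs = 1, matching y values: 1, 18 (2 points).
  x = 17: rhs = 7, matching y values: 8, 11 (2 points).
  x = 18: rhs = 1, matching y values: 1, 18 (2 points).
Total affine count: 18.
Full point count |E(F_19)| = 18 + 1 = 19.
Hasse bound: |19 − (19+1)| = |-1| = 1 ≤ 2√19 ≈ 8.7178 ✓.


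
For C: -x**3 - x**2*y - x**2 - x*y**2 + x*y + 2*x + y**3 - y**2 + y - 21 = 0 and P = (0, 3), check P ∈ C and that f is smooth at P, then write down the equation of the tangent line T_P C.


Tangent line at P: -4*x + 22*y - 66 = 0.

Step 1: f(0, 3) = 0, so P lies on C.
Step 2: partial derivatives
  f_x(x, y) = -3*x**2 - 2*x*y - 2*x - y**2 + y + 2, f_y(x, y) = -x**2 - 2*x*y + x + 3*y**2 - 2*y + 1.
  f_x(P) = -4, f_y(P) = 22 (gradient nonzero, so P is smooth).
Step 3: tangent line at P: -4·(x − 0) + 22·(y − 3) = 0.
Expanding: -4*x + 22*y - 66 = 0.


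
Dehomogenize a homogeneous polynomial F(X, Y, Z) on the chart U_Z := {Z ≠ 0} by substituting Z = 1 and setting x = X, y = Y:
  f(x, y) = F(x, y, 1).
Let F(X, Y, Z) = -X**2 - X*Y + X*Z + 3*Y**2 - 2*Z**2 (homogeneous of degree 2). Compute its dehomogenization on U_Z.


f(x, y) = -x**2 - x*y + x + 3*y**2 - 2

On U_Z we set Z = 1. Each monomial c·X^i·Y^j·Z^k in F becomes c·x^i·y^j·1^k = c·x^i·y^j.
Substituting Z = 1: F(X, Y, 1) = -x**2 - x*y + x + 3*y**2 - 2.
Note: deg(f) ≤ deg(F) = 2; strict inequality happens when F is divisible by Z (lost terms).


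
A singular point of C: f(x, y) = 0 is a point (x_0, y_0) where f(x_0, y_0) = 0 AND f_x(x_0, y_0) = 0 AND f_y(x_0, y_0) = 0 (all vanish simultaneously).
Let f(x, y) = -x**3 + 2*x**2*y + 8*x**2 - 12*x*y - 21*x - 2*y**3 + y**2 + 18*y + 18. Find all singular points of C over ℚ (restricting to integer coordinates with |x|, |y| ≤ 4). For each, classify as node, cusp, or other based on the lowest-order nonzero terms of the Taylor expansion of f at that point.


Singular points: {(3, 0)}; classification: node.

Compute partial derivatives:
  f_x = -3*x**2 + 4*x*y + 16*x - 12*y - 21.
  f_y = 2*x**2 - 12*x - 6*y**2 + 2*y + 18.
Scan x_0 ∈ {−4, ..., 4}. For each x_0, f_y(x_0, y) is a polynomial in y; find its integer roots y ∈ {−4, ..., 4}, then test f_x and f at those candidates.
  x = -4: f_y(-4, y) = -6*y**2 + 2*y + 98; no integer root y with |y| ≤ 4.
  x = -3: f_y(-3, y) = -6*y**2 + 2*y + 72; no integer root y with |y| ≤ 4.
  x = -2: f_y(-2, y) = -6*y**2 + 2*y + 50; no integer root y with |y| ≤ 4.
  x = -1: f_y(-1, y) = -6*y**2 + 2*y + 32; no integer root y with |y| ≤ 4.
  x = 0: f_y(0, y) = -6*y**2 + 2*y + 18; no integer root y with |y| ≤ 4.
  x = 1: f_y(1, y) = -6*y**2 + 2*y + 8; vanishes at y ∈ {-1}. (1, -1): f_x = 0 but f = -1 ≠ 0.
  x = 2: f_y(2, y) = -6*y**2 + 2*y + 2; no integer root y with |y| ≤ 4.
  x = 3: f_y(3, y) = -6*y**2 + 2*y; vanishes at y ∈ {0}. (3, 0): f_x = 0, f = 0 — SINGULAR.
  x = 4: f_y(4, y) = -6*y**2 + 2*y + 2; no integer root y with |y| ≤ 4.
Only singular point on the grid: (3, 0).
Classify: substitute x = 3 + u, y = 0 + v and expand: f = -u**3 + 2*u**2*v - u**2 - 2*v**3 + v**2.
No constant or linear terms (consistent with a singular point). Quadratic part: -u**2 + v**2. Cubic part: -u**3 + 2*u**2*v - 2*v**3.
The quadratic part v**2 - u**2 = (v − u)(v + u) splits into two distinct linear factors, so there are two distinct tangent lines y − 0 = ±(x − 3) — this is a node (ordinary double point).
Classification: node.


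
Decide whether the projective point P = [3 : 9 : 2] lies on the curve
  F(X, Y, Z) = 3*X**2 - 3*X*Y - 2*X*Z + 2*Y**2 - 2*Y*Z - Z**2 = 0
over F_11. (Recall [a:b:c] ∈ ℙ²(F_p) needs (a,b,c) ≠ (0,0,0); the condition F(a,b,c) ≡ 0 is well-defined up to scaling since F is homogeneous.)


F(3,9,2) ≡ 1 (mod 11); P is NOT on the curve.

Evaluate F(3, 9, 2) term-by-term (mod 11).
  3*X**2 ↦ 3·9·1·1 = 27
  -3*X*Y ↦ -3·3·9·1 = -81
  -2*X*Z ↦ -2·3·1·2 = -12
  2*Y**2 ↦ 2·1·81·1 = 162
  -2*Y*Z ↦ -2·1·9·2 = -36
  -Z**2 ↦ -1·1·1·4 = -4
Sum: F(3, 9, 2) = (27) + (-81) + (-12) + (162) + (-36) + (-4) = 56.
Reducing mod 11: 56 ≡ 1 (mod 11).
Since F(a, b, c) ≡ 1 ≠ 0 (mod 11), P does NOT lie on the curve.


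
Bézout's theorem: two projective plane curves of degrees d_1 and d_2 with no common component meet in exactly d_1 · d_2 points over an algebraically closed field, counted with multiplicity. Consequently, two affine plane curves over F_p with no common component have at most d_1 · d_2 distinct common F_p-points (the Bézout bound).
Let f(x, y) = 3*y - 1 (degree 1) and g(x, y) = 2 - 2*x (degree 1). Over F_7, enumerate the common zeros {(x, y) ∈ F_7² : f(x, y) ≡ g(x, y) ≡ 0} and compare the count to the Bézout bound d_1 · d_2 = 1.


Common zeros: {(1, 5)}; count = 1; Bézout bound = 1.

deg(f) = 1, deg(g) = 1, so Bézout bound = 1.
Scan x ∈ F_7. For each x, list the y ∈ F_7 with f(x, y) ≡ 0 and those with g(x, y) ≡ 0 (mod 7); the common zeros in that column are the intersection.
  x = 0: f ≡ 0 at y ∈ {5}; g ≡ 0 at y ∈ ∅; common: ∅.
  x = 1: f ≡ 0 at y ∈ {5}; g ≡ 0 at y ∈ {0, 1, 2, 3, 4, 5, 6}; common: {5}.
  x = 2: f ≡ 0 at y ∈ {5}; g ≡ 0 at y ∈ ∅; common: ∅.
  x = 3: f ≡ 0 at y ∈ {5}; g ≡ 0 at y ∈ ∅; common: ∅.
  x = 4: f ≡ 0 at y ∈ {5}; g ≡ 0 at y ∈ ∅; common: ∅.
  x = 5: f ≡ 0 at y ∈ {5}; g ≡ 0 at y ∈ ∅; common: ∅.
  x = 6: f ≡ 0 at y ∈ {5}; g ≡ 0 at y ∈ ∅; common: ∅.
Collecting: common zeros = {(1, 5)}, so the count is 1.
Comparison with the Bézout bound: 1 ≤ 1 = deg(f)·deg(g), as expected for curves with no common component (the bound is attained).


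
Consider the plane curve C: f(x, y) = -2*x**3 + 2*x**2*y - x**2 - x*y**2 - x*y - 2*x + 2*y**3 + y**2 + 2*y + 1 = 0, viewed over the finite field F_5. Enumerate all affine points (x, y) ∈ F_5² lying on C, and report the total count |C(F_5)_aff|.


Affine F_5-points: {(0, 2), (0, 3), (2, 2)}; count = 3.

For each of the 25 pairs (x, y) ∈ F_5², evaluate f(x, y) mod 5. Record the zeros.
  x = 0: [0↦1, 1↦1, 2↦0, 3↦0, 4↦3]  zeros at y ∈ {2, 3}
  x = 1: [0↦1, 1↦1, 2↦3, 3↦4, 4↦1]  zeros at y ∈ ∅
  x = 2: [0↦2, 1↦1, 2↦0, 3↦1, 4↦1]  zeros at y ∈ {2}
  x = 3: [0↦2, 1↦4, 2↦4, 3↦4, 4↦1]  zeros at y ∈ ∅
  x = 4: [0↦4, 1↦3, 2↦3, 3↦1, 4↦4]  zeros at y ∈ ∅
Collecting zeros: affine points = {(0, 2), (0, 3), (2, 2)}.
Total count |C(F_5)_aff| = 3.


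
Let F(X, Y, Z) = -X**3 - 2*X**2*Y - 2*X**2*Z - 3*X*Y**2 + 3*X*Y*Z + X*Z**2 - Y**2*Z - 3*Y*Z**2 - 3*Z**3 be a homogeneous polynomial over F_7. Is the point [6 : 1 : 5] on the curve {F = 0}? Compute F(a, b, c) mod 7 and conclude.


F(6,1,5) ≡ 1 (mod 7); P is NOT on the curve.

Evaluate F(6, 1, 5) term-by-term (mod 7).
  -X**3 ↦ -1·216·1·1 = -216
  -2*X**2*Y ↦ -2·36·1·1 = -72
  -2*X**2*Z ↦ -2·36·1·5 = -360
  -3*X*Y**2 ↦ -3·6·1·1 = -18
  3*X*Y*Z ↦ 3·6·1·5 = 90
  X*Z**2 ↦ 1·6·1·25 = 150
  -Y**2*Z ↦ -1·1·1·5 = -5
  -3*Y*Z**2 ↦ -3·1·1·25 = -75
  -3*Z**3 ↦ -3·1·1·125 = -375
Sum: F(6, 1, 5) = (-216) + (-72) + (-360) + (-18) + (90) + (150) + (-5) + (-75) + (-375) = -881.
Reducing mod 7: -881 ≡ 1 (mod 7).
Since F(a, b, c) ≡ 1 ≠ 0 (mod 7), P does NOT lie on the curve.


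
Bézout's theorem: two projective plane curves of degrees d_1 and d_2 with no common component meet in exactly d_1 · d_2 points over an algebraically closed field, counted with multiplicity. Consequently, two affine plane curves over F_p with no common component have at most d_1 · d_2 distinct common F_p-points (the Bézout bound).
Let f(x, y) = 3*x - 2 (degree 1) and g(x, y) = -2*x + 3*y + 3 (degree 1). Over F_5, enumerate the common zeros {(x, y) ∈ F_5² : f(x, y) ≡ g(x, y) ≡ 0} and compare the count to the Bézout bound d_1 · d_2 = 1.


Common zeros: {(4, 0)}; count = 1; Bézout bound = 1.

deg(f) = 1, deg(g) = 1, so Bézout bound = 1.
Scan x ∈ F_5. For each x, list the y ∈ F_5 with f(x, y) ≡ 0 and those with g(x, y) ≡ 0 (mod 5); the common zeros in that column are the intersection.
  x = 0: f ≡ 0 at y ∈ ∅; g ≡ 0 at y ∈ {4}; common: ∅.
  x = 1: f ≡ 0 at y ∈ ∅; g ≡ 0 at y ∈ {3}; common: ∅.
  x = 2: f ≡ 0 at y ∈ ∅; g ≡ 0 at y ∈ {2}; common: ∅.
  x = 3: f ≡ 0 at y ∈ ∅; g ≡ 0 at y ∈ {1}; common: ∅.
  x = 4: f ≡ 0 at y ∈ {0, 1, 2, 3, 4}; g ≡ 0 at y ∈ {0}; common: {0}.
Collecting: common zeros = {(4, 0)}, so the count is 1.
Comparison with the Bézout bound: 1 ≤ 1 = deg(f)·deg(g), as expected for curves with no common component (the bound is attained).


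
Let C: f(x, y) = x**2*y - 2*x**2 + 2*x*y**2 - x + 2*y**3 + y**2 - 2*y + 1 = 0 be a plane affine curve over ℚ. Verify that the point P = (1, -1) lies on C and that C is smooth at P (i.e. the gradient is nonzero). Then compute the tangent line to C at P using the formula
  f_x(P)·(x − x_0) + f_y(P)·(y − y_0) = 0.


Tangent line at P: -5*x - y + 4 = 0.

Step 1: f(1, -1) = 0, so P lies on C.
Step 2: partial derivatives
  f_x(x, y) = 2*x*y - 4*x + 2*y**2 - 1, f_y(x, y) = x**2 + 4*x*y + 6*y**2 + 2*y - 2.
  f_x(P) = -5, f_y(P) = -1 (gradient nonzero, so P is smooth).
Step 3: tangent line at P: -5·(x − 1) + -1·(y − -1) = 0.
Expanding: -5*x - y + 4 = 0.


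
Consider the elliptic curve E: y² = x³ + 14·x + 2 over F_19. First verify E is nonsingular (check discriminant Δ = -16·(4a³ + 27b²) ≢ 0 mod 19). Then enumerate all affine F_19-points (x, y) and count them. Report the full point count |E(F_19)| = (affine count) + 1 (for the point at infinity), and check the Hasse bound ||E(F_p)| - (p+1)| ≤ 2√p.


Affine points = {(1, 6), (1, 13), (2, 0), (5, 8), (5, 11), (6, 6), (6, 13), (7, 5), (7, 14), (11, 9), (11, 10), (12, 6), (12, 13), (13, 5), (13, 14), (14, 4), (14, 15), (16, 3), (16, 16), (17, 2), (17, 17), (18, 5), (18, 14)}; affine count = 23; |E(F_19)| = 24.

Discriminant check: Δ ∝ 4a³ + 27b² = 4·14³ + 27·2² = 4·2744 + 27·4 ≡ 7 (mod 19). Nonzero ⇒ E is nonsingular.
For each x ∈ F_19, compute rhs = x³ + 14·x + 2 mod 19, then count y ∈ F_19 with y² ≡ rhs.
  x = 0: rhs = 2, matching y values: none (0 points).
  x = 1: rhs = 17, matching y values: 6, 13 (2 points).
  x = 2: rhs = 0, matching y values: 0 (1 points).
  x = 3: rhs = 14, matching y values: none (0 points).
  x = 4: rhs = 8, matching y values: none (0 points).
  x = 5: rhs = 7, matching y values: 8, 11 (2 points).
  x = 6: rhs = 17, matching y values: 6, 13 (2 points).
  x = 7: rhs = 6, matching y values: 5, 14 (2 points).
  x = 8: rhs = 18, matching y values: none (0 points).
  x = 9: rhs = 2, matching y values: none (0 points).
  x = 10: rhs = 2, matching y values: none (0 points).
  x = 11: rhs = 5, matching y values: 9, 10 (2 points).
  x = 12: rhs = 17, matching y values: 6, 13 (2 points).
  x = 13: rhs = 6, matching y values: 5, 14 (2 points).
  x = 14: rhs = 16, matching y values: 4, 15 (2 points).
  x = 15: rhs = 15, matching y values: none (0 points).
  x = 16: rhs = 9, matching y values: 3, 16 (2 points).
  x = 17: rhs = 4, matching y values: 2, 17 (2 points).
  x = 18: rhs = 6, matching y values: 5, 14 (2 points).
Total affine count: 23.
Full point count |E(F_19)| = 23 + 1 = 24.
Hasse bound: |24 − (19+1)| = |4| = 4 ≤ 2√19 ≈ 8.7178 ✓.


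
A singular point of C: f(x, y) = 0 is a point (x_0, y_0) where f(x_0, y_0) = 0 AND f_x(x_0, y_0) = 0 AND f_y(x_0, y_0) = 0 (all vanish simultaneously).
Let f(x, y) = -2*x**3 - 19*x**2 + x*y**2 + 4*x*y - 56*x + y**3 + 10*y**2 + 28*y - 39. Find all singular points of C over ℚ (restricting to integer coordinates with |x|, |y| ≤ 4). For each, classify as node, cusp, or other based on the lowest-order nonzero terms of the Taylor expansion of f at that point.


Singular points: {(-3, -2)}; classification: node.

Compute partial derivatives:
  f_x = -6*x**2 - 38*x + y**2 + 4*y - 56.
  f_y = 2*x*y + 4*x + 3*y**2 + 20*y + 28.
Scan x_0 ∈ {−4, ..., 4}. For each x_0, f_y(x_0, y) is a polynomial in y; find its integer roots y ∈ {−4, ..., 4}, then test f_x and f at those candidates.
  x = -4: f_y(-4, y) = 3*y**2 + 12*y + 12; vanishes at y ∈ {-2}. (-4, -2): f_x = -4 ≠ 0.
  x = -3: f_y(-3, y) = 3*y**2 + 14*y + 16; vanishes at y ∈ {-2}. (-3, -2): f_x = 0, f = 0 — SINGULAR.
  x = -2: f_y(-2, y) = 3*y**2 + 16*y + 20; vanishes at y ∈ {-2}. (-2, -2): f_x = -8 ≠ 0.
  x = -1: f_y(-1, y) = 3*y**2 + 18*y + 24; vanishes at y ∈ {-4, -2}. (-1, -4): f_x = -24 ≠ 0; (-1, -2): f_x = -28 ≠ 0.
  x = 0: f_y(0, y) = 3*y**2 + 20*y + 28; vanishes at y ∈ {-2}. (0, -2): f_x = -60 ≠ 0.
  x = 1: f_y(1, y) = 3*y**2 + 22*y + 32; vanishes at y ∈ {-2}. (1, -2): f_x = -104 ≠ 0.
  x = 2: f_y(2, y) = 3*y**2 + 24*y + 36; vanishes at y ∈ {-2}. (2, -2): f_x = -160 ≠ 0.
  x = 3: f_y(3, y) = 3*y**2 + 26*y + 40; vanishes at y ∈ {-2}. (3, -2): f_x = -228 ≠ 0.
  x = 4: f_y(4, y) = 3*y**2 + 28*y + 44; vanishes at y ∈ {-2}. (4, -2): f_x = -308 ≠ 0.
Only singular point on the grid: (-3, -2).
Classify: substitute x = -3 + u, y = -2 + v and expand: f = -2*u**3 - u**2 + u*v**2 + v**3 + v**2.
No constant or linear terms (consistent with a singular point). Quadratic part: -u**2 + v**2. Cubic part: -2*u**3 + u*v**2 + v**3.
The quadratic part v**2 - u**2 = (v − u)(v + u) splits into two distinct linear factors, so there are two distinct tangent lines y − -2 = ±(x − -3) — this is a node (ordinary double point).
Classification: node.


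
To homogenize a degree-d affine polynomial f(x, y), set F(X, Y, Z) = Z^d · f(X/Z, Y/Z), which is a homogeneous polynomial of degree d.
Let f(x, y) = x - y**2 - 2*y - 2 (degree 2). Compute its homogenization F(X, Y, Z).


F(X, Y, Z) = X*Z - Y**2 - 2*Y*Z - 2*Z**2

deg(f) = 2.
Substitute x = X/Z, y = Y/Z into f, then multiply by Z^2.
  monomial 1·x^1·y^0 ↦ 1·X^1·Y^0·Z^1.
  monomial -1·x^0·y^2 ↦ -1·X^0·Y^2·Z^0.
  monomial -2·x^0·y^1 ↦ -2·X^0·Y^1·Z^1.
  monomial -2·x^0·y^0 ↦ -2·X^0·Y^0·Z^2.
Collecting: F(X, Y, Z) = X*Z - Y**2 - 2*Y*Z - 2*Z**2.


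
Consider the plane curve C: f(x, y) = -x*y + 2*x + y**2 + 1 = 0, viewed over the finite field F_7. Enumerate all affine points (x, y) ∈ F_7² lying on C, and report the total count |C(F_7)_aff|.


Affine F_7-points: {(3, 0), (3, 3), (4, 5), (4, 6), (5, 1), (5, 4)}; count = 6.

For each of the 49 pairs (x, y) ∈ F_7², evaluate f(x, y) mod 7. Record the zeros.
  x = 0: [0↦1, 1↦2, 2↦5, 3↦3, 4↦3, 5↦5, 6↦2]  zeros at y ∈ ∅
  x = 1: [0↦3, 1↦3, 2↦5, 3↦2, 4↦1, 5↦2, 6↦5]  zeros at y ∈ ∅
  x = 2: [0↦5, 1↦4, 2↦5, 3↦1, 4↦6, 5↦6, 6↦1]  zeros at y ∈ ∅
  x = 3: [0↦0, 1↦5, 2↦5, 3↦0, 4↦4, 5↦3, 6↦4]  zeros at y ∈ {0, 3}
  x = 4: [0↦2, 1↦6, 2↦5, 3↦6, 4↦2, 5↦0, 6↦0]  zeros at y ∈ {5, 6}
  x = 5: [0↦4, 1↦0, 2↦5, 3↦5, 4↦0, 5↦4, 6↦3]  zeros at y ∈ {1, 4}
  x = 6: [0↦6, 1↦1, 2↦5, 3↦4, 4↦5, 5↦1, 6↦6]  zeros at y ∈ ∅
Collecting zeros: affine points = {(3, 0), (3, 3), (4, 5), (4, 6), (5, 1), (5, 4)}.
Total count |C(F_7)_aff| = 6.


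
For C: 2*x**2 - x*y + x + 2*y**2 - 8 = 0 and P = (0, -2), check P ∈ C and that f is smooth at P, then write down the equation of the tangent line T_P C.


Tangent line at P: 3*x - 8*y - 16 = 0.

Step 1: f(0, -2) = 0, so P lies on C.
Step 2: partial derivatives
  f_x(x, y) = 4*x - y + 1, f_y(x, y) = -x + 4*y.
  f_x(P) = 3, f_y(P) = -8 (gradient nonzero, so P is smooth).
Step 3: tangent line at P: 3·(x − 0) + -8·(y − -2) = 0.
Expanding: 3*x - 8*y - 16 = 0.


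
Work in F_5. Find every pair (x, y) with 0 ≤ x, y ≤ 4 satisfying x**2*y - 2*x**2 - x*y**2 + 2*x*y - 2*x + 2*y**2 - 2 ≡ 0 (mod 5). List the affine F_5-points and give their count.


Affine F_5-points: {(0, 1), (0, 4), (2, 3), (3, 2), (3, 3), (4, 1)}; count = 6.

For each of the 25 pairs (x, y) ∈ F_5², evaluate f(x, y) mod 5. Record the zeros.
  x = 0: [0↦3, 1↦0, 2↦1, 3↦1, 4↦0]  zeros at y ∈ {1, 4}
  x = 1: [0↦4, 1↦3, 2↦4, 3↦2, 4↦2]  zeros at y ∈ ∅
  x = 2: [0↦1, 1↦4, 2↦2, 3↦0, 4↦3]  zeros at y ∈ {3}
  x = 3: [0↦4, 1↦3, 2↦0, 3↦0, 4↦3]  zeros at y ∈ {2, 3}
  x = 4: [0↦3, 1↦0, 2↦3, 3↦2, 4↦2]  zeros at y ∈ {1}
Collecting zeros: affine points = {(0, 1), (0, 4), (2, 3), (3, 2), (3, 3), (4, 1)}.
Total count |C(F_5)_aff| = 6.


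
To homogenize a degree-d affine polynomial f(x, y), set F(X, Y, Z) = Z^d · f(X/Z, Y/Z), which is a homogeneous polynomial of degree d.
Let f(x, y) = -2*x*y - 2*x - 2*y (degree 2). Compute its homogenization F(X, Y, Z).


F(X, Y, Z) = -2*X*Y - 2*X*Z - 2*Y*Z

deg(f) = 2.
Substitute x = X/Z, y = Y/Z into f, then multiply by Z^2.
  monomial -2·x^1·y^1 ↦ -2·X^1·Y^1·Z^0.
  monomial -2·x^1·y^0 ↦ -2·X^1·Y^0·Z^1.
  monomial -2·x^0·y^1 ↦ -2·X^0·Y^1·Z^1.
Collecting: F(X, Y, Z) = -2*X*Y - 2*X*Z - 2*Y*Z.


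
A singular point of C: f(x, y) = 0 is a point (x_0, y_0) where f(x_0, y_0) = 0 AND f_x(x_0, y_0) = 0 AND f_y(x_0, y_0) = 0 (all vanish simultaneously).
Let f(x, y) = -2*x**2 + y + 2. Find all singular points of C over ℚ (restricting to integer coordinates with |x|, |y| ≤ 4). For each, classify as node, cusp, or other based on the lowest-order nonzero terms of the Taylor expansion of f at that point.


No singular points in the scanned grid; C is smooth there.

Compute partial derivatives:
  f_x = -4*x.
  f_y = 1.
f_y = 1 is a nonzero constant, so f_y never vanishes: no point (x, y) can satisfy f = f_x = f_y = 0. In particular no (x, y) ∈ {−4, ..., 4}² is singular; the curve is smooth.


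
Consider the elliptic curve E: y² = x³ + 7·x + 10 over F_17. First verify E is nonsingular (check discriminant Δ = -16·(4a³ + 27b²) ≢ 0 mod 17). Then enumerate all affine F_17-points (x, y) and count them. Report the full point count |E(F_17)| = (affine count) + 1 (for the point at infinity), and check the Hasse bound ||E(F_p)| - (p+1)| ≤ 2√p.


Affine points = {(1, 1), (1, 16), (2, 7), (2, 10), (4, 0), (5, 0), (6, 8), (6, 9), (8, 0), (10, 3), (10, 14), (14, 8), (14, 9), (16, 6), (16, 11)}; affine count = 15; |E(F_17)| = 16.

Discriminant check: Δ ∝ 4a³ + 27b² = 4·7³ + 27·10² = 4·343 + 27·100 ≡ 9 (mod 17). Nonzero ⇒ E is nonsingular.
For each x ∈ F_17, compute rhs = x³ + 7·x + 10 mod 17, then count y ∈ F_17 with y² ≡ rhs.
  x = 0: rhs = 10, matching y values: none (0 points).
  x = 1: rhs = 1, matching y values: 1, 16 (2 points).
  x = 2: rhs = 15, matching y values: 7, 10 (2 points).
  x = 3: rhs = 7, matching y values: none (0 points).
  x = 4: rhs = 0, matching y values: 0 (1 points).
  x = 5: rhs = 0, matching y values: 0 (1 points).
  x = 6: rhs = 13, matching y values: 8, 9 (2 points).
  x = 7: rhs = 11, matching y values: none (0 points).
  x = 8: rhs = 0, matching y values: 0 (1 points).
  x = 9: rhs = 3, matching y values: none (0 points).
  x = 10: rhs = 9, matching y values: 3, 14 (2 points).
  x = 11: rhs = 7, matching y values: none (0 points).
  x = 12: rhs = 3, matching y values: none (0 points).
  x = 13: rhs = 3, matching y values: none (0 points).
  x = 14: rhs = 13, matching y values: 8, 9 (2 points).
  x = 15: rhs = 5, matching y values: none (0 points).
  x = 16: rhs = 2, matching y values: 6, 11 (2 points).
Total affine count: 15.
Full point count |E(F_17)| = 15 + 1 = 16.
Hasse bound: |16 − (17+1)| = |-2| = 2 ≤ 2√17 ≈ 8.2462 ✓.


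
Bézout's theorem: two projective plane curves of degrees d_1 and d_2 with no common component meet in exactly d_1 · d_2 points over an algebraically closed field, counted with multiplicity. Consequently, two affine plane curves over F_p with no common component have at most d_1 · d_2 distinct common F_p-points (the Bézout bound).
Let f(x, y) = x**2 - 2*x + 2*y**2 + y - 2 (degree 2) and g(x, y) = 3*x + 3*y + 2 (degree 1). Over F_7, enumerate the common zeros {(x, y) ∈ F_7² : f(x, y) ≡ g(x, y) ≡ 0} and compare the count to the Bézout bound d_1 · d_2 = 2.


Common zeros: {(5, 6), (6, 5)}; count = 2; Bézout bound = 2.

deg(f) = 2, deg(g) = 1, so Bézout bound = 2.
Scan x ∈ F_7. For each x, list the y ∈ F_7 with f(x, y) ≡ 0 and those with g(x, y) ≡ 0 (mod 7); the common zeros in that column are the intersection.
  x = 0: f ≡ 0 at y ∈ ∅; g ≡ 0 at y ∈ {4}; common: ∅.
  x = 1: f ≡ 0 at y ∈ {1, 2}; g ≡ 0 at y ∈ {3}; common: ∅.
  x = 2: f ≡ 0 at y ∈ ∅; g ≡ 0 at y ∈ {2}; common: ∅.
  x = 3: f ≡ 0 at y ∈ {5}; g ≡ 0 at y ∈ {1}; common: ∅.
  x = 4: f ≡ 0 at y ∈ {4, 6}; g ≡ 0 at y ∈ {0}; common: ∅.
  x = 5: f ≡ 0 at y ∈ {4, 6}; g ≡ 0 at y ∈ {6}; common: {6}.
  x = 6: f ≡ 0 at y ∈ {5}; g ≡ 0 at y ∈ {5}; common: {5}.
Collecting: common zeros = {(5, 6), (6, 5)}, so the count is 2.
Comparison with the Bézout bound: 2 ≤ 2 = deg(f)·deg(g), as expected for curves with no common component (the bound is attained).
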